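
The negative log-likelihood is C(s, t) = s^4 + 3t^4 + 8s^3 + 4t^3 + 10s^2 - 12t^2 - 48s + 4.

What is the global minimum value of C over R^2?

-57

C(s,t) separates as P(s) + Q(t) + 4, so its minimum is min P + min Q + 4.
P'(s) = 4(s - 1)(s + 3)(s + 4) vanishes at s ∈ {-4, -3, 1}; Q'(t) = 12t(t - 1)(t + 2) vanishes at t ∈ {-2, 0, 1}.
Local minima of P (where P''>0): P(-4)=96, P(1)=-29. Local minima of Q: Q(-2)=-32, Q(1)=-5.
So the global minimum of C is P(1) + Q(-2) + 4 = -29 − 32 + 4 = -57, attained at (1, -2).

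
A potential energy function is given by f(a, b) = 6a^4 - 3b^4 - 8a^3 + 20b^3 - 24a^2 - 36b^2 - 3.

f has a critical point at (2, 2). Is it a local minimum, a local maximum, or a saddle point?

The mixed partial ∂²f/∂a∂b is 0, so the Hessian at any point is diag(f_aa, f_bb) = diag(24(3a^2 - 2a - 2), 12(-3b^2 + 10b - 6)).
At (2, 2): H = diag(144, 24).
Both eigenvalues are positive, so H is positive definite: a local minimum.

local minimum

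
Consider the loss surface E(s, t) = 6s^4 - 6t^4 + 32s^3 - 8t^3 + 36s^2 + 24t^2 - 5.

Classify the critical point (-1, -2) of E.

local maximum

The mixed partial ∂²E/∂s∂t is 0, so the Hessian at any point is diag(E_ss, E_tt) = diag(24(3s^2 + 8s + 3), 24(-3t^2 - 2t + 2)).
At (-1, -2): H = diag(-48, -144).
Both eigenvalues are negative, so H is negative definite: a local maximum.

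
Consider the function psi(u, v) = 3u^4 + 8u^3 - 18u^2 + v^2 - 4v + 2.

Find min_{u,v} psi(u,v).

-137

psi(u,v) separates as P(u) + Q(v) + 2, so its minimum is min P + min Q + 2.
P'(u) = 12u(u - 1)(u + 3) vanishes at u ∈ {-3, 0, 1}; Q'(v) = 2v - 4 vanishes at v ∈ {2}.
Local minima of P (where P''>0): P(-3)=-135, P(1)=-7. Local minima of Q: Q(2)=-4.
So the global minimum of psi is P(-3) + Q(2) + 2 = -135 − 4 + 2 = -137, attained at (-3, 2).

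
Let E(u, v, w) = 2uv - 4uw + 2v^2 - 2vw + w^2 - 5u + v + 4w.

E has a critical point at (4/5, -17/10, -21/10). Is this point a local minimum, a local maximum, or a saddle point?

The Hessian is constant: H = [[0, 2, -4], [2, 4, -2], [-4, -2, 2]].
Leading principal minors: Δ₁ = 0, Δ₂ = -4, Δ₃ = -40.
The minors fit neither the all-positive nor the alternating-sign pattern, so H is indefinite: a saddle point.

saddle point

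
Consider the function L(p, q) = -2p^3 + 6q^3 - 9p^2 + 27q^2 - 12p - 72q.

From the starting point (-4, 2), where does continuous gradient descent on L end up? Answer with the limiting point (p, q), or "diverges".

L is separable, so gradient descent decouples: p follows -∂L/∂p, q follows -∂L/∂q.
∂L/∂p = -6(p + 1)(p + 2); at p=-4 this is -36, so p increases.
∂L/∂q = 18(q - 1)(q + 4); at q=2 this is 108, so q decreases.
p converges to its nearest critical value -2 (a local min of the p-part); q converges to 1. The iterate converges to (-2, 1).

(-2, 1)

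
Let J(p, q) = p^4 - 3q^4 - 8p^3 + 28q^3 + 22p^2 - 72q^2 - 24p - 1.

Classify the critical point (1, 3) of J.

The mixed partial ∂²J/∂p∂q is 0, so the Hessian at any point is diag(J_pp, J_qq) = diag(4(3p^2 - 12p + 11), 12(-3q^2 + 14q - 12)).
At (1, 3): H = diag(8, 36).
Both eigenvalues are positive, so H is positive definite: a local minimum.

local minimum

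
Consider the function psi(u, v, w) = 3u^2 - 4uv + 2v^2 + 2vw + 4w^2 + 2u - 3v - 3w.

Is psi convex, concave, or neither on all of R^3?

convex

psi is quadratic, so its Hessian is the constant matrix H = [[6, -4, 0], [-4, 4, 2], [0, 2, 8]].
Leading principal minors: 6, 8, 40.
All positive ⇒ H ≻ 0 ⇒ convex.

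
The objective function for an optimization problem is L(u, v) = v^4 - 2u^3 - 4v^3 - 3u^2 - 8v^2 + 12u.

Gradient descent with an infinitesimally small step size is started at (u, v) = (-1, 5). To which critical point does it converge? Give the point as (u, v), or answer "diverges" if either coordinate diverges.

(-2, 4)

L is separable, so gradient descent decouples: u follows -∂L/∂u, v follows -∂L/∂v.
∂L/∂u = -6(u - 1)(u + 2); at u=-1 this is 12, so u decreases.
∂L/∂v = 4v(v - 4)(v + 1); at v=5 this is 120, so v decreases.
u converges to its nearest critical value -2 (a local min of the u-part); v converges to 4. The iterate converges to (-2, 4).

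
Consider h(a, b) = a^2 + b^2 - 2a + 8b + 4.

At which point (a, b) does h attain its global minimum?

h(a,b) separates as P(a) + Q(b) + 4, so its minimum is min P + min Q + 4.
P'(a) = 2a - 2 vanishes at a ∈ {1}; Q'(b) = 2b + 8 vanishes at b ∈ {-4}.
Local minima of P (where P''>0): P(1)=-1. Local minima of Q: Q(-4)=-16.
So the global minimum of h is P(1) + Q(-4) + 4 = -1 − 16 + 4 = -13, attained at (1, -4).

(1, -4)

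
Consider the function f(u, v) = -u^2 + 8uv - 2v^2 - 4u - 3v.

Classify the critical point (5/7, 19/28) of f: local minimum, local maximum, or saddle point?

saddle point

The Hessian of f is constant: H = [[-2, 8], [8, -4]].
det(H) = (-2)·(-4) − 8² = -56.
Since det(H) < 0, H is indefinite and the critical point is a saddle point.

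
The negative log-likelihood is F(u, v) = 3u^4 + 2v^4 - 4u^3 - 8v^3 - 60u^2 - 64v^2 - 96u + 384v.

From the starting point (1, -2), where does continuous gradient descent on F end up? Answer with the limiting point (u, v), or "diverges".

F is separable, so gradient descent decouples: u follows -∂F/∂u, v follows -∂F/∂v.
∂F/∂u = 12(u - 4)(u + 1)(u + 2); at u=1 this is -216, so u increases.
∂F/∂v = 8(v - 4)(v - 3)(v + 4); at v=-2 this is 480, so v decreases.
u converges to its nearest critical value 4 (a local min of the u-part); v converges to -4. The iterate converges to (4, -4).

(4, -4)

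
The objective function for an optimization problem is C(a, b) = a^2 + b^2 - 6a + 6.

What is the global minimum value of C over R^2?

-3

C(a,b) separates as P(a) + Q(b) + 6, so its minimum is min P + min Q + 6.
P'(a) = 2a - 6 vanishes at a ∈ {3}; Q'(b) = 2b vanishes at b ∈ {0}.
Local minima of P (where P''>0): P(3)=-9. Local minima of Q: Q(0)=0.
So the global minimum of C is P(3) + Q(0) + 6 = -9 + 0 + 6 = -3, attained at (3, 0).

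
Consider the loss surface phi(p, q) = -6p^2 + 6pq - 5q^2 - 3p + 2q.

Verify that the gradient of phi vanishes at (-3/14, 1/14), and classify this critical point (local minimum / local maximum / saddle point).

∇phi = (-12p + 6q - 3, 6p - 10q + 2); substituting (-3/14, 1/14) gives ∇phi = (0, 0), so (-3/14, 1/14) is indeed a critical point.
The Hessian of phi is constant: H = [[-12, 6], [6, -10]].
det(H) = (-12)·(-10) − 6² = 84.
det(H) > 0 and tr(H) = -22 < 0, so H is negative definite and the point is a local maximum.

local maximum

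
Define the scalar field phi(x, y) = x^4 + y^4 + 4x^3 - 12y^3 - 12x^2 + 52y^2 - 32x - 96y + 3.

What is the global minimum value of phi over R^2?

-125

phi(x,y) separates as P(x) + Q(y) + 3, so its minimum is min P + min Q + 3.
P'(x) = 4(x - 2)(x + 1)(x + 4) vanishes at x ∈ {-4, -1, 2}; Q'(y) = 4(y - 4)(y - 3)(y - 2) vanishes at y ∈ {2, 3, 4}.
Local minima of P (where P''>0): P(-4)=-64, P(2)=-64. Local minima of Q: Q(2)=-64, Q(4)=-64.
So the global minimum of phi is P(-4) + Q(2) + 3 = -64 − 64 + 3 = -125, attained at (-4, 2).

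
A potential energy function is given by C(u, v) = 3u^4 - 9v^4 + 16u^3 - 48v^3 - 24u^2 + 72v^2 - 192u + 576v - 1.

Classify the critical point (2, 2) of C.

The mixed partial ∂²C/∂u∂v is 0, so the Hessian at any point is diag(C_uu, C_vv) = diag(12(3u^2 + 8u - 4), 36(-3v^2 - 8v + 4)).
At (2, 2): H = diag(288, -864).
The eigenvalues have opposite signs, so H is indefinite: a saddle point.

saddle point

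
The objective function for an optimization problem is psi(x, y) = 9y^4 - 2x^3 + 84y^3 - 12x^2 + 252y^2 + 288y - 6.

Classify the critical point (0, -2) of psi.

The mixed partial ∂²psi/∂x∂y is 0, so the Hessian at any point is diag(psi_xx, psi_yy) = diag(-12(x + 2), 36(3y^2 + 14y + 14)).
At (0, -2): H = diag(-24, -72).
Both eigenvalues are negative, so H is negative definite: a local maximum.

local maximum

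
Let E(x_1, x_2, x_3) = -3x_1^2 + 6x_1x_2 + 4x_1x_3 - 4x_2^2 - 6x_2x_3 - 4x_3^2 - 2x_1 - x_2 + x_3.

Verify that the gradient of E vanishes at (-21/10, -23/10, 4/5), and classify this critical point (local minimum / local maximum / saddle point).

local maximum

∇E = (-6x_1 + 6x_2 + 4x_3 - 2, 6x_1 - 8x_2 - 6x_3 - 1, 4x_1 - 6x_2 - 8x_3 + 1); substituting (-21/10, -23/10, 4/5) gives ∇E = (0, 0, 0), so (-21/10, -23/10, 4/5) is indeed a critical point.
The Hessian is constant: H = [[-6, 6, 4], [6, -8, -6], [4, -6, -8]].
Leading principal minors: Δ₁ = -6, Δ₂ = 12, Δ₃ = -40.
The minors alternate sign starting negative (−, +, −), so H is negative definite: a local maximum.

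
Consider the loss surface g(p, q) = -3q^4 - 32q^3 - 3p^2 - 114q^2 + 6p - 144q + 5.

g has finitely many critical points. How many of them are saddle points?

1

g separates as a function of p plus a function of q, so ∇g=0 decouples.
∂g/∂p = -6(p - 1) = 0 at p ∈ {1}; ∂g/∂q = -12(q + 1)(q + 3)(q + 4) = 0 at q ∈ {-4, -3, -1}.
The Hessian is diagonal: diag(g_pp, g_qq). Second derivatives: g_pp(1)=-6; g_qq(-4)=-36, g_qq(-3)=24, g_qq(-1)=-72.
Saddle points occur where the two diagonal entries have opposite signs: (1, -3). Count: 1.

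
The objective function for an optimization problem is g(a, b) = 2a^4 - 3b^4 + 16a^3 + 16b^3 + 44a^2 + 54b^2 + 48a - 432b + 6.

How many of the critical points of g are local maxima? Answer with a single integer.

2

g separates as a function of a plus a function of b, so ∇g=0 decouples.
∂g/∂a = 8(a + 1)(a + 2)(a + 3) = 0 at a ∈ {-3, -2, -1}; ∂g/∂b = -12(b - 4)(b - 3)(b + 3) = 0 at b ∈ {-3, 3, 4}.
The Hessian is diagonal: diag(g_aa, g_bb). Second derivatives: g_aa(-3)=16, g_aa(-2)=-8, g_aa(-1)=16; g_bb(-3)=-504, g_bb(3)=72, g_bb(4)=-84.
Local maxima occur where both diagonal entries negative: (-2, -3), (-2, 4). Count: 2.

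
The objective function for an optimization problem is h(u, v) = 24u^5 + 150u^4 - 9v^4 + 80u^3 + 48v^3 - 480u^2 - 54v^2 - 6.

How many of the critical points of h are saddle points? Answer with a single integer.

6

h separates as a function of u plus a function of v, so ∇h=0 decouples.
∂h/∂u = 120u(u - 1)(u + 2)(u + 4) = 0 at u ∈ {-4, -2, 0, 1}; ∂h/∂v = -36v(v - 3)(v - 1) = 0 at v ∈ {0, 1, 3}.
The Hessian is diagonal: diag(h_uu, h_vv). Second derivatives: h_uu(-4)=-4800, h_uu(-2)=1440, h_uu(0)=-960, h_uu(1)=1800; h_vv(0)=-108, h_vv(1)=72, h_vv(3)=-216.
Saddle points occur where the two diagonal entries have opposite signs: (-4, 1), (-2, 0), (-2, 3), (0, 1), (1, 0), (1, 3). Count: 6.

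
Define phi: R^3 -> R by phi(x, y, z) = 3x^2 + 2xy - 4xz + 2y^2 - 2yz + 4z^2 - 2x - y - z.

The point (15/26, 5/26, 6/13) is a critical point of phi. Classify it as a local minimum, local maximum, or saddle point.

The Hessian is constant: H = [[6, 2, -4], [2, 4, -2], [-4, -2, 8]].
Leading principal minors: Δ₁ = 6, Δ₂ = 20, Δ₃ = 104.
All leading minors are positive, so H is positive definite: a local minimum.

local minimum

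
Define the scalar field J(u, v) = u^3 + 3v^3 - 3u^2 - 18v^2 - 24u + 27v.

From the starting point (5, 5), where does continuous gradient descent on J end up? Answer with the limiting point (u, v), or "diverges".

J is separable, so gradient descent decouples: u follows -∂J/∂u, v follows -∂J/∂v.
∂J/∂u = 3(u - 4)(u + 2); at u=5 this is 21, so u decreases.
∂J/∂v = 9(v - 3)(v - 1); at v=5 this is 72, so v decreases.
u converges to its nearest critical value 4 (a local min of the u-part); v converges to 3. The iterate converges to (4, 3).

(4, 3)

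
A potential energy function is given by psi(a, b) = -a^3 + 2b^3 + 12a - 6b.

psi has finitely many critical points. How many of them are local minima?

1

psi separates as a function of a plus a function of b, so ∇psi=0 decouples.
∂psi/∂a = -3(a - 2)(a + 2) = 0 at a ∈ {-2, 2}; ∂psi/∂b = 6(b - 1)(b + 1) = 0 at b ∈ {-1, 1}.
The Hessian is diagonal: diag(psi_aa, psi_bb). Second derivatives: psi_aa(-2)=12, psi_aa(2)=-12; psi_bb(-1)=-12, psi_bb(1)=12.
Local minima occur where both diagonal entries positive: (-2, 1). Count: 1.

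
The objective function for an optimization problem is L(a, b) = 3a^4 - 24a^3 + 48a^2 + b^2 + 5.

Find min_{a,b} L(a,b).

L(a,b) separates as P(a) + Q(b) + 5, so its minimum is min P + min Q + 5.
P'(a) = 12a(a - 4)(a - 2) vanishes at a ∈ {0, 2, 4}; Q'(b) = 2b vanishes at b ∈ {0}.
Local minima of P (where P''>0): P(0)=0, P(4)=0. Local minima of Q: Q(0)=0.
So the global minimum of L is P(0) + Q(0) + 5 = 0 + 0 + 5 = 5, attained at (0, 0).

5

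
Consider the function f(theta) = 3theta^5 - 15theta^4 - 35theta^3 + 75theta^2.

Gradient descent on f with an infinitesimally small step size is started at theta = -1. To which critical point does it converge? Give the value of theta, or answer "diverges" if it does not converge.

f'(theta) = 15theta(theta - 5)(theta - 1)(theta + 2), so f'(-1) = -180.
Gradient descent moves in the -f' direction, i.e. theta is increasing.
The nearest critical point in that direction is theta = 0, where f'' = 150 > 0 (a local minimum). The iterate converges there.

0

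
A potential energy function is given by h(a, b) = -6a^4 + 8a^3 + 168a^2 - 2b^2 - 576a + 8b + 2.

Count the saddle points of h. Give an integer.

1

h separates as a function of a plus a function of b, so ∇h=0 decouples.
∂h/∂a = -24(a - 3)(a - 2)(a + 4) = 0 at a ∈ {-4, 2, 3}; ∂h/∂b = -4(b - 2) = 0 at b ∈ {2}.
The Hessian is diagonal: diag(h_aa, h_bb). Second derivatives: h_aa(-4)=-1008, h_aa(2)=144, h_aa(3)=-168; h_bb(2)=-4.
Saddle points occur where the two diagonal entries have opposite signs: (2, 2). Count: 1.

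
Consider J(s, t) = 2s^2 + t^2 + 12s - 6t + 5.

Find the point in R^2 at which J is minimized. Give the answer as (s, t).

(-3, 3)

J(s,t) separates as P(s) + Q(t) + 5, so its minimum is min P + min Q + 5.
P'(s) = 4s + 12 vanishes at s ∈ {-3}; Q'(t) = 2(t - 3) vanishes at t ∈ {3}.
Local minima of P (where P''>0): P(-3)=-18. Local minima of Q: Q(3)=-9.
So the global minimum of J is P(-3) + Q(3) + 5 = -18 − 9 + 5 = -22, attained at (-3, 3).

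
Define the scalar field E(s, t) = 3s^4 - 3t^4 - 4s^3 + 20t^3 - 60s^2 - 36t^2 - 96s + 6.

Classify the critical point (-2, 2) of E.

local minimum

The mixed partial ∂²E/∂s∂t is 0, so the Hessian at any point is diag(E_ss, E_tt) = diag(12(3s^2 - 2s - 10), 12(-3t^2 + 10t - 6)).
At (-2, 2): H = diag(72, 24).
Both eigenvalues are positive, so H is positive definite: a local minimum.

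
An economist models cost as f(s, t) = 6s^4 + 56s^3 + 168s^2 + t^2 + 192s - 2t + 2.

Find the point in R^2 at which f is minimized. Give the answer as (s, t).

f(s,t) separates as P(s) + Q(t) + 2, so its minimum is min P + min Q + 2.
P'(s) = 24(s + 1)(s + 2)(s + 4) vanishes at s ∈ {-4, -2, -1}; Q'(t) = 2(t - 1) vanishes at t ∈ {1}.
Local minima of P (where P''>0): P(-4)=-128, P(-1)=-74. Local minima of Q: Q(1)=-1.
So the global minimum of f is P(-4) + Q(1) + 2 = -128 − 1 + 2 = -127, attained at (-4, 1).

(-4, 1)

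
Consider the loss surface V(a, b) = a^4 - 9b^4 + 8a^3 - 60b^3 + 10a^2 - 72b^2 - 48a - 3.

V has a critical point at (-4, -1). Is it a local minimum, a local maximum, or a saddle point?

The mixed partial ∂²V/∂a∂b is 0, so the Hessian at any point is diag(V_aa, V_bb) = diag(4(3a^2 + 12a + 5), -36(3b^2 + 10b + 4)).
At (-4, -1): H = diag(20, 108).
Both eigenvalues are positive, so H is positive definite: a local minimum.

local minimum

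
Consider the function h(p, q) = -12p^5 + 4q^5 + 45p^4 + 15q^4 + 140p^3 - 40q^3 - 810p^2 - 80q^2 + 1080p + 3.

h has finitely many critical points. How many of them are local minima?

4

h separates as a function of p plus a function of q, so ∇h=0 decouples.
∂h/∂p = -60(p - 3)(p - 2)(p - 1)(p + 3) = 0 at p ∈ {-3, 1, 2, 3}; ∂h/∂q = 20q(q - 2)(q + 1)(q + 4) = 0 at q ∈ {-4, -1, 0, 2}.
The Hessian is diagonal: diag(h_pp, h_qq). Second derivatives: h_pp(-3)=7200, h_pp(1)=-480, h_pp(2)=300, h_pp(3)=-720; h_qq(-4)=-1440, h_qq(-1)=180, h_qq(0)=-160, h_qq(2)=720.
Local minima occur where both diagonal entries positive: (-3, -1), (-3, 2), (2, -1), (2, 2). Count: 4.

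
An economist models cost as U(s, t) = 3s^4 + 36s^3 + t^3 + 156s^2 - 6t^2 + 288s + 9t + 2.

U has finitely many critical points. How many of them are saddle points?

U separates as a function of s plus a function of t, so ∇U=0 decouples.
∂U/∂s = 12(s + 2)(s + 3)(s + 4) = 0 at s ∈ {-4, -3, -2}; ∂U/∂t = 3(t - 3)(t - 1) = 0 at t ∈ {1, 3}.
The Hessian is diagonal: diag(U_ss, U_tt). Second derivatives: U_ss(-4)=24, U_ss(-3)=-12, U_ss(-2)=24; U_tt(1)=-6, U_tt(3)=6.
Saddle points occur where the two diagonal entries have opposite signs: (-4, 1), (-3, 3), (-2, 1). Count: 3.

3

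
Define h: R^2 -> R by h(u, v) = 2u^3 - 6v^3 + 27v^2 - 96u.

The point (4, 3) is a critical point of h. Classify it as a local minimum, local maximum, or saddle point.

saddle point

The mixed partial ∂²h/∂u∂v is 0, so the Hessian at any point is diag(h_uu, h_vv) = diag(12u, 18(-2v + 3)).
At (4, 3): H = diag(48, -54).
The eigenvalues have opposite signs, so H is indefinite: a saddle point.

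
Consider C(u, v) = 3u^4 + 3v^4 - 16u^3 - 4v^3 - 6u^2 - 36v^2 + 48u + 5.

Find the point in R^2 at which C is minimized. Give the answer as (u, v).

C(u,v) separates as P(u) + Q(v) + 5, so its minimum is min P + min Q + 5.
P'(u) = 12(u - 4)(u - 1)(u + 1) vanishes at u ∈ {-1, 1, 4}; Q'(v) = 12v(v - 3)(v + 2) vanishes at v ∈ {-2, 0, 3}.
Local minima of P (where P''>0): P(-1)=-35, P(4)=-160. Local minima of Q: Q(-2)=-64, Q(3)=-189.
So the global minimum of C is P(4) + Q(3) + 5 = -160 − 189 + 5 = -344, attained at (4, 3).

(4, 3)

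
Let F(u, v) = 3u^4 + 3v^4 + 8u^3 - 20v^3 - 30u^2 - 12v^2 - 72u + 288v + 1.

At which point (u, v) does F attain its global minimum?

(2, -2)

F(u,v) separates as P(u) + Q(v) + 1, so its minimum is min P + min Q + 1.
P'(u) = 12(u - 2)(u + 1)(u + 3) vanishes at u ∈ {-3, -1, 2}; Q'(v) = 12(v - 4)(v - 3)(v + 2) vanishes at v ∈ {-2, 3, 4}.
Local minima of P (where P''>0): P(-3)=-27, P(2)=-152. Local minima of Q: Q(-2)=-416, Q(4)=448.
So the global minimum of F is P(2) + Q(-2) + 1 = -152 − 416 + 1 = -567, attained at (2, -2).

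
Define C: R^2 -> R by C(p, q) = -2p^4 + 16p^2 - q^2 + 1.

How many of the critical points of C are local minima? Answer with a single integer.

C separates as a function of p plus a function of q, so ∇C=0 decouples.
∂C/∂p = -8p(p - 2)(p + 2) = 0 at p ∈ {-2, 0, 2}; ∂C/∂q = -2q = 0 at q ∈ {0}.
The Hessian is diagonal: diag(C_pp, C_qq). Second derivatives: C_pp(-2)=-64, C_pp(0)=32, C_pp(2)=-64; C_qq(0)=-2.
Local minima occur where both diagonal entries positive: none. Count: 0.

0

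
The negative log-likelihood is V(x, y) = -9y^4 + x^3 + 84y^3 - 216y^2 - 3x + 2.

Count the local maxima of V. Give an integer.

2

V separates as a function of x plus a function of y, so ∇V=0 decouples.
∂V/∂x = 3(x - 1)(x + 1) = 0 at x ∈ {-1, 1}; ∂V/∂y = -36y(y - 4)(y - 3) = 0 at y ∈ {0, 3, 4}.
The Hessian is diagonal: diag(V_xx, V_yy). Second derivatives: V_xx(-1)=-6, V_xx(1)=6; V_yy(0)=-432, V_yy(3)=108, V_yy(4)=-144.
Local maxima occur where both diagonal entries negative: (-1, 0), (-1, 4). Count: 2.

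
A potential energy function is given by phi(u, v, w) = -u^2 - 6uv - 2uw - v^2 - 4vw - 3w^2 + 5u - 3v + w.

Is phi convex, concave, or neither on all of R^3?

phi is quadratic, so its Hessian is the constant matrix H = [[-2, -6, -2], [-6, -2, -4], [-2, -4, -6]].
Leading principal minors: -2, -32, 136.
Neither pattern holds ⇒ H is indefinite ⇒ neither convex nor concave.

neither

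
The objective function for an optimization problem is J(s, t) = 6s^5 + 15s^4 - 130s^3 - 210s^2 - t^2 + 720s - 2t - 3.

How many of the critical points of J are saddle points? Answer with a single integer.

J separates as a function of s plus a function of t, so ∇J=0 decouples.
∂J/∂s = 30(s - 3)(s - 1)(s + 2)(s + 4) = 0 at s ∈ {-4, -2, 1, 3}; ∂J/∂t = -2(t + 1) = 0 at t ∈ {-1}.
The Hessian is diagonal: diag(J_ss, J_tt). Second derivatives: J_ss(-4)=-2100, J_ss(-2)=900, J_ss(1)=-900, J_ss(3)=2100; J_tt(-1)=-2.
Saddle points occur where the two diagonal entries have opposite signs: (-2, -1), (3, -1). Count: 2.

2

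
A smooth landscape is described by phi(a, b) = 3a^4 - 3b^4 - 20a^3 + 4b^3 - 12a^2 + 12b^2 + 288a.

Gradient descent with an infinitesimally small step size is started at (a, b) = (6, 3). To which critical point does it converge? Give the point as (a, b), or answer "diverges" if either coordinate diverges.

phi is separable, so gradient descent decouples: a follows -∂phi/∂a, b follows -∂phi/∂b.
∂phi/∂a = 12(a - 4)(a - 3)(a + 2); at a=6 this is 576, so a decreases.
∂phi/∂b = -12b(b - 2)(b + 1); at b=3 this is -144, so b increases.
The b-coordinate has no critical point in that direction and runs off to infinity.

diverges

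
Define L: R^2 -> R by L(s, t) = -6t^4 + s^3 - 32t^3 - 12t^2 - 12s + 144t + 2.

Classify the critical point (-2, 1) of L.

The mixed partial ∂²L/∂s∂t is 0, so the Hessian at any point is diag(L_ss, L_tt) = diag(6s, -24(3t^2 + 8t + 1)).
At (-2, 1): H = diag(-12, -288).
Both eigenvalues are negative, so H is negative definite: a local maximum.

local maximum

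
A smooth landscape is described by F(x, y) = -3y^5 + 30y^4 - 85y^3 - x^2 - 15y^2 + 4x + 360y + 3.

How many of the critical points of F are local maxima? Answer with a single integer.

F separates as a function of x plus a function of y, so ∇F=0 decouples.
∂F/∂x = -2(x - 2) = 0 at x ∈ {2}; ∂F/∂y = -15(y - 4)(y - 3)(y - 2)(y + 1) = 0 at y ∈ {-1, 2, 3, 4}.
The Hessian is diagonal: diag(F_xx, F_yy). Second derivatives: F_xx(2)=-2; F_yy(-1)=900, F_yy(2)=-90, F_yy(3)=60, F_yy(4)=-150.
Local maxima occur where both diagonal entries negative: (2, 2), (2, 4). Count: 2.

2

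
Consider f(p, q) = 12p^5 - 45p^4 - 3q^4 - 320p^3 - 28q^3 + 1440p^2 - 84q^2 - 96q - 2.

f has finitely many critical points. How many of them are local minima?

f separates as a function of p plus a function of q, so ∇f=0 decouples.
∂f/∂p = 60p(p - 4)(p - 3)(p + 4) = 0 at p ∈ {-4, 0, 3, 4}; ∂f/∂q = -12(q + 1)(q + 2)(q + 4) = 0 at q ∈ {-4, -2, -1}.
The Hessian is diagonal: diag(f_pp, f_qq). Second derivatives: f_pp(-4)=-13440, f_pp(0)=2880, f_pp(3)=-1260, f_pp(4)=1920; f_qq(-4)=-72, f_qq(-2)=24, f_qq(-1)=-36.
Local minima occur where both diagonal entries positive: (0, -2), (4, -2). Count: 2.

2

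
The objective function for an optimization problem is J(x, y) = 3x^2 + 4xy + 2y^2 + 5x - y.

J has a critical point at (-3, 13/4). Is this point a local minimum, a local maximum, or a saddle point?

The Hessian of J is constant: H = [[6, 4], [4, 4]].
det(H) = 6·4 − 4² = 8.
det(H) > 0 and tr(H) = 10 > 0, so H is positive definite and the point is a local minimum.

local minimum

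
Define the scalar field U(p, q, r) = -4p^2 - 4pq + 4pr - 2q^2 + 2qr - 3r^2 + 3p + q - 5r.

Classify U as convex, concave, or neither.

U is quadratic, so its Hessian is the constant matrix H = [[-8, -4, 4], [-4, -4, 2], [4, 2, -6]].
Leading principal minors: -8, 16, -64.
Signs alternate −, +, − ⇒ H ≺ 0 ⇒ concave.

concave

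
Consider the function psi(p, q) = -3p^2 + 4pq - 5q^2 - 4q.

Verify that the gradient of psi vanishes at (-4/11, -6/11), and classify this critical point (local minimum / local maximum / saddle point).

local maximum

∇psi = (-6p + 4q, 4p - 10q - 4); substituting (-4/11, -6/11) gives ∇psi = (0, 0), so (-4/11, -6/11) is indeed a critical point.
The Hessian of psi is constant: H = [[-6, 4], [4, -10]].
det(H) = (-6)·(-10) − 4² = 44.
det(H) > 0 and tr(H) = -16 < 0, so H is negative definite and the point is a local maximum.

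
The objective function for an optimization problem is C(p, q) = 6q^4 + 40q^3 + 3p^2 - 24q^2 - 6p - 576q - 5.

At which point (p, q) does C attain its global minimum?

(1, 2)

C(p,q) separates as A(p) + B(q) − 5, so its minimum is min A + min B − 5.
A'(p) = 6p - 6 vanishes at p ∈ {1}; B'(q) = 24(q - 2)(q + 3)(q + 4) vanishes at q ∈ {-4, -3, 2}.
Local minima of A (where A''>0): A(1)=-3. Local minima of B: B(-4)=896, B(2)=-832.
So the global minimum of C is A(1) + B(2) − 5 = -3 − 832 − 5 = -840, attained at (1, 2).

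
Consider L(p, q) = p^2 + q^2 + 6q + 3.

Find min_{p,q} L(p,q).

L(p,q) separates as A(p) + B(q) + 3, so its minimum is min A + min B + 3.
A'(p) = 2p vanishes at p ∈ {0}; B'(q) = 2q + 6 vanishes at q ∈ {-3}.
Local minima of A (where A''>0): A(0)=0. Local minima of B: B(-3)=-9.
So the global minimum of L is A(0) + B(-3) + 3 = 0 − 9 + 3 = -6, attained at (0, -3).

-6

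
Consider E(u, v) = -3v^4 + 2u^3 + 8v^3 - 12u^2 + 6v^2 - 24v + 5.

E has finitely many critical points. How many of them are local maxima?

2

E separates as a function of u plus a function of v, so ∇E=0 decouples.
∂E/∂u = 6u(u - 4) = 0 at u ∈ {0, 4}; ∂E/∂v = -12(v - 2)(v - 1)(v + 1) = 0 at v ∈ {-1, 1, 2}.
The Hessian is diagonal: diag(E_uu, E_vv). Second derivatives: E_uu(0)=-24, E_uu(4)=24; E_vv(-1)=-72, E_vv(1)=24, E_vv(2)=-36.
Local maxima occur where both diagonal entries negative: (0, -1), (0, 2). Count: 2.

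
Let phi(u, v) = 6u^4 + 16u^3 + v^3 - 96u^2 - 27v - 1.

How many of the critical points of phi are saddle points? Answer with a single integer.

3

phi separates as a function of u plus a function of v, so ∇phi=0 decouples.
∂phi/∂u = 24u(u - 2)(u + 4) = 0 at u ∈ {-4, 0, 2}; ∂phi/∂v = 3(v - 3)(v + 3) = 0 at v ∈ {-3, 3}.
The Hessian is diagonal: diag(phi_uu, phi_vv). Second derivatives: phi_uu(-4)=576, phi_uu(0)=-192, phi_uu(2)=288; phi_vv(-3)=-18, phi_vv(3)=18.
Saddle points occur where the two diagonal entries have opposite signs: (-4, -3), (0, 3), (2, -3). Count: 3.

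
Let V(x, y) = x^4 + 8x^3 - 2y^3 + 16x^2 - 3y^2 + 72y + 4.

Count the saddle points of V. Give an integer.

V separates as a function of x plus a function of y, so ∇V=0 decouples.
∂V/∂x = 4x(x + 2)(x + 4) = 0 at x ∈ {-4, -2, 0}; ∂V/∂y = -6(y - 3)(y + 4) = 0 at y ∈ {-4, 3}.
The Hessian is diagonal: diag(V_xx, V_yy). Second derivatives: V_xx(-4)=32, V_xx(-2)=-16, V_xx(0)=32; V_yy(-4)=42, V_yy(3)=-42.
Saddle points occur where the two diagonal entries have opposite signs: (-4, 3), (-2, -4), (0, 3). Count: 3.

3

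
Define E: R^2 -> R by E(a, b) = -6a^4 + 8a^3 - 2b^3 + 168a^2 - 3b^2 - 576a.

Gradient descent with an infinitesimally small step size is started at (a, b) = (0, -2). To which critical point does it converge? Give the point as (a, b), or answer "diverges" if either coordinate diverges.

E is separable, so gradient descent decouples: a follows -∂E/∂a, b follows -∂E/∂b.
∂E/∂a = -24(a - 3)(a - 2)(a + 4); at a=0 this is -576, so a increases.
∂E/∂b = -6b(b + 1); at b=-2 this is -12, so b increases.
a converges to its nearest critical value 2 (a local min of the a-part); b converges to -1. The iterate converges to (2, -1).

(2, -1)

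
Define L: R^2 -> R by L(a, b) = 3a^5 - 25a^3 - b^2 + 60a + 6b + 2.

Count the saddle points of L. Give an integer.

2

L separates as a function of a plus a function of b, so ∇L=0 decouples.
∂L/∂a = 15(a - 2)(a - 1)(a + 1)(a + 2) = 0 at a ∈ {-2, -1, 1, 2}; ∂L/∂b = -2(b - 3) = 0 at b ∈ {3}.
The Hessian is diagonal: diag(L_aa, L_bb). Second derivatives: L_aa(-2)=-180, L_aa(-1)=90, L_aa(1)=-90, L_aa(2)=180; L_bb(3)=-2.
Saddle points occur where the two diagonal entries have opposite signs: (-1, 3), (2, 3). Count: 2.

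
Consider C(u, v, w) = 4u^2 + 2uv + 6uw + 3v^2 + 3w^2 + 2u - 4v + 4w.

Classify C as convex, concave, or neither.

convex

C is quadratic, so its Hessian is the constant matrix H = [[8, 2, 6], [2, 6, 0], [6, 0, 6]].
Leading principal minors: 8, 44, 48.
All positive ⇒ H ≻ 0 ⇒ convex.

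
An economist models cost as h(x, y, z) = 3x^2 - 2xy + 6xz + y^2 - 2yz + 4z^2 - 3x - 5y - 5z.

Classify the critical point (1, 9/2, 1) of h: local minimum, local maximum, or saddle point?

local minimum

The Hessian is constant: H = [[6, -2, 6], [-2, 2, -2], [6, -2, 8]].
Leading principal minors: Δ₁ = 6, Δ₂ = 8, Δ₃ = 16.
All leading minors are positive, so H is positive definite: a local minimum.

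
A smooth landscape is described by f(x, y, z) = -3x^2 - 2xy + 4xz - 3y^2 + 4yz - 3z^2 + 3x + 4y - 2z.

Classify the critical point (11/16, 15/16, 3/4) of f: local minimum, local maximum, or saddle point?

The Hessian is constant: H = [[-6, -2, 4], [-2, -6, 4], [4, 4, -6]].
Leading principal minors: Δ₁ = -6, Δ₂ = 32, Δ₃ = -64.
The minors alternate sign starting negative (−, +, −), so H is negative definite: a local maximum.

local maximum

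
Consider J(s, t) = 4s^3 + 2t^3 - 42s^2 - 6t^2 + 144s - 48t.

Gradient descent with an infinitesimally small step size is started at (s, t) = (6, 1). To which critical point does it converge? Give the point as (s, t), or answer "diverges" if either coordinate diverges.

(4, 4)

J is separable, so gradient descent decouples: s follows -∂J/∂s, t follows -∂J/∂t.
∂J/∂s = 12(s - 4)(s - 3); at s=6 this is 72, so s decreases.
∂J/∂t = 6(t - 4)(t + 2); at t=1 this is -54, so t increases.
s converges to its nearest critical value 4 (a local min of the s-part); t converges to 4. The iterate converges to (4, 4).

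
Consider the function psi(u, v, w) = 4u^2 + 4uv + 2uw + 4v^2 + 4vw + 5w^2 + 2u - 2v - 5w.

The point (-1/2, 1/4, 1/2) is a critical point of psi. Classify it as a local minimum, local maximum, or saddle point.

local minimum

The Hessian is constant: H = [[8, 4, 2], [4, 8, 4], [2, 4, 10]].
Leading principal minors: Δ₁ = 8, Δ₂ = 48, Δ₃ = 384.
All leading minors are positive, so H is positive definite: a local minimum.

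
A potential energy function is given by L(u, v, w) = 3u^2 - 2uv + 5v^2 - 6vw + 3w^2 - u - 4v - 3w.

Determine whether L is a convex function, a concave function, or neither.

L is quadratic, so its Hessian is the constant matrix H = [[6, -2, 0], [-2, 10, -6], [0, -6, 6]].
Leading principal minors: 6, 56, 120.
All positive ⇒ H ≻ 0 ⇒ convex.

convex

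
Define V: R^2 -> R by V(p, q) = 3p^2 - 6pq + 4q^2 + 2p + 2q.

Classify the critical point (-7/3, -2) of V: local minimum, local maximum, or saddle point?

The Hessian of V is constant: H = [[6, -6], [-6, 8]].
det(H) = 6·8 − (-6)² = 12.
det(H) > 0 and tr(H) = 14 > 0, so H is positive definite and the point is a local minimum.

local minimum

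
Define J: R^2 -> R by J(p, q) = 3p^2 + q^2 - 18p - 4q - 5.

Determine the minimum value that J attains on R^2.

-36

J(p,q) separates as A(p) + B(q) − 5, so its minimum is min A + min B − 5.
A'(p) = 6p - 18 vanishes at p ∈ {3}; B'(q) = 2q - 4 vanishes at q ∈ {2}.
Local minima of A (where A''>0): A(3)=-27. Local minima of B: B(2)=-4.
So the global minimum of J is A(3) + B(2) − 5 = -27 − 4 − 5 = -36, attained at (3, 2).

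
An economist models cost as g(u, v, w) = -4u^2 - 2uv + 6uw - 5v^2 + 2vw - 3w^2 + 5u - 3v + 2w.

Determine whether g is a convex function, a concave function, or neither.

concave

g is quadratic, so its Hessian is the constant matrix H = [[-8, -2, 6], [-2, -10, 2], [6, 2, -6]].
Leading principal minors: -8, 76, -112.
Signs alternate −, +, − ⇒ H ≺ 0 ⇒ concave.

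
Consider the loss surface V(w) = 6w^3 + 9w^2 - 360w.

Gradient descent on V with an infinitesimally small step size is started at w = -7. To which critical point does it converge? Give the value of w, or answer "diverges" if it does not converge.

V'(w) = 18(w - 4)(w + 5), so V'(-7) = 396.
Gradient descent moves in the -V' direction, i.e. w is decreasing.
There is no critical point below w=-7, and V' keeps the same sign, so the iterate runs off to −∞.

diverges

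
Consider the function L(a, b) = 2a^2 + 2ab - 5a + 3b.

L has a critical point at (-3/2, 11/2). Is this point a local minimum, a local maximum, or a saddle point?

saddle point

The Hessian of L is constant: H = [[4, 2], [2, 0]].
det(H) = 4·0 − 2² = -4.
Since det(H) < 0, H is indefinite and the critical point is a saddle point.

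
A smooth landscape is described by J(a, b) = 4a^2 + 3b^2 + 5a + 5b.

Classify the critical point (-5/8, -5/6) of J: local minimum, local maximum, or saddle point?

The Hessian of J is constant: H = [[8, 0], [0, 6]].
det(H) = 8·6 − 0² = 48.
det(H) > 0 and tr(H) = 14 > 0, so H is positive definite and the point is a local minimum.

local minimum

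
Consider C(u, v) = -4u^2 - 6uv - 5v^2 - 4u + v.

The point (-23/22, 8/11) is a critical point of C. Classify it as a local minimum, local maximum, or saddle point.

The Hessian of C is constant: H = [[-8, -6], [-6, -10]].
det(H) = (-8)·(-10) − (-6)² = 44.
det(H) > 0 and tr(H) = -18 < 0, so H is negative definite and the point is a local maximum.

local maximum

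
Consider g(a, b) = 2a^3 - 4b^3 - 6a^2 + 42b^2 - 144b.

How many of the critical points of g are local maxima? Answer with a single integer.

1

g separates as a function of a plus a function of b, so ∇g=0 decouples.
∂g/∂a = 6a(a - 2) = 0 at a ∈ {0, 2}; ∂g/∂b = -12(b - 4)(b - 3) = 0 at b ∈ {3, 4}.
The Hessian is diagonal: diag(g_aa, g_bb). Second derivatives: g_aa(0)=-12, g_aa(2)=12; g_bb(3)=12, g_bb(4)=-12.
Local maxima occur where both diagonal entries negative: (0, 4). Count: 1.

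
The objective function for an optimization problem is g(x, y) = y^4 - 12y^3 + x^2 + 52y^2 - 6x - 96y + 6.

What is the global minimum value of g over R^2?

-67

g(x,y) separates as P(x) + Q(y) + 6, so its minimum is min P + min Q + 6.
P'(x) = 2x - 6 vanishes at x ∈ {3}; Q'(y) = 4(y - 4)(y - 3)(y - 2) vanishes at y ∈ {2, 3, 4}.
Local minima of P (where P''>0): P(3)=-9. Local minima of Q: Q(2)=-64, Q(4)=-64.
So the global minimum of g is P(3) + Q(2) + 6 = -9 − 64 + 6 = -67, attained at (3, 2).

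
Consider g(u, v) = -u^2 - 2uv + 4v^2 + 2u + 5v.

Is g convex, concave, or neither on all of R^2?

g is quadratic, so its Hessian is the constant matrix H = [[-2, -2], [-2, 8]].
det(H) = -20, tr(H) = 6.
det(H) < 0, so H is indefinite: neither convex nor concave.

neither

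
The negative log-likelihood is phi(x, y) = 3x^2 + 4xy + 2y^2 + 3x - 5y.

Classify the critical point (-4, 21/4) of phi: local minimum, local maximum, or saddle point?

local minimum

The Hessian of phi is constant: H = [[6, 4], [4, 4]].
det(H) = 6·4 − 4² = 8.
det(H) > 0 and tr(H) = 10 > 0, so H is positive definite and the point is a local minimum.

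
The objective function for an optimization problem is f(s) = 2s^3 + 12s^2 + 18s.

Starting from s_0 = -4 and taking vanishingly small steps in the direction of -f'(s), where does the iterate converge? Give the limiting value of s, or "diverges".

f'(s) = 6(s + 1)(s + 3), so f'(-4) = 18.
Gradient descent moves in the -f' direction, i.e. s is decreasing.
There is no critical point below s=-4, and f' keeps the same sign, so the iterate runs off to −∞.

diverges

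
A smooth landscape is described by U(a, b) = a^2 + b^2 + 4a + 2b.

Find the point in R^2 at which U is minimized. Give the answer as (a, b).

U(a,b) separates as P(a) + Q(b), so its minimum is min P + min Q.
P'(a) = 2a + 4 vanishes at a ∈ {-2}; Q'(b) = 2b + 2 vanishes at b ∈ {-1}.
Local minima of P (where P''>0): P(-2)=-4. Local minima of Q: Q(-1)=-1.
So the global minimum of U is P(-2) + Q(-1) = -4 − 1 = -5, attained at (-2, -1).

(-2, -1)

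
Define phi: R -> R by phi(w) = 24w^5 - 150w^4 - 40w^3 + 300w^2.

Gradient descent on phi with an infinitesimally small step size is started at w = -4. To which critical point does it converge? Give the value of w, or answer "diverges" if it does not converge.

phi'(w) = 120w(w - 5)(w - 1)(w + 1), so phi'(-4) = 64800.
Gradient descent moves in the -phi' direction, i.e. w is decreasing.
There is no critical point below w=-4, and phi' keeps the same sign, so the iterate runs off to −∞.

diverges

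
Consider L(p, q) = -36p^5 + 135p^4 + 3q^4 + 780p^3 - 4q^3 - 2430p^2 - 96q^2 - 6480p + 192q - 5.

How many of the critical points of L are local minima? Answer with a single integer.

4

L separates as a function of p plus a function of q, so ∇L=0 decouples.
∂L/∂p = -180(p - 4)(p - 3)(p + 1)(p + 3) = 0 at p ∈ {-3, -1, 3, 4}; ∂L/∂q = 12(q - 4)(q - 1)(q + 4) = 0 at q ∈ {-4, 1, 4}.
The Hessian is diagonal: diag(L_pp, L_qq). Second derivatives: L_pp(-3)=15120, L_pp(-1)=-7200, L_pp(3)=4320, L_pp(4)=-6300; L_qq(-4)=480, L_qq(1)=-180, L_qq(4)=288.
Local minima occur where both diagonal entries positive: (-3, -4), (-3, 4), (3, -4), (3, 4). Count: 4.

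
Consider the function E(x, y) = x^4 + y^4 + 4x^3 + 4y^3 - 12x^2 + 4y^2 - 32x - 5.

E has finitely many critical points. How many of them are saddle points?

E separates as a function of x plus a function of y, so ∇E=0 decouples.
∂E/∂x = 4(x - 2)(x + 1)(x + 4) = 0 at x ∈ {-4, -1, 2}; ∂E/∂y = 4y(y + 1)(y + 2) = 0 at y ∈ {-2, -1, 0}.
The Hessian is diagonal: diag(E_xx, E_yy). Second derivatives: E_xx(-4)=72, E_xx(-1)=-36, E_xx(2)=72; E_yy(-2)=8, E_yy(-1)=-4, E_yy(0)=8.
Saddle points occur where the two diagonal entries have opposite signs: (-4, -1), (-1, -2), (-1, 0), (2, -1). Count: 4.

4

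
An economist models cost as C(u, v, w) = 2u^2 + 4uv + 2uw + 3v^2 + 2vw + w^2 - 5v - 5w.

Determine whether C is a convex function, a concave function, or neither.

C is quadratic, so its Hessian is the constant matrix H = [[4, 4, 2], [4, 6, 2], [2, 2, 2]].
Leading principal minors: 4, 8, 8.
All positive ⇒ H ≻ 0 ⇒ convex.

convex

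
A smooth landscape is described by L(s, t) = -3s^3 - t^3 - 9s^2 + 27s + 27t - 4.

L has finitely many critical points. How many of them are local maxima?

1

L separates as a function of s plus a function of t, so ∇L=0 decouples.
∂L/∂s = -9(s - 1)(s + 3) = 0 at s ∈ {-3, 1}; ∂L/∂t = -3(t - 3)(t + 3) = 0 at t ∈ {-3, 3}.
The Hessian is diagonal: diag(L_ss, L_tt). Second derivatives: L_ss(-3)=36, L_ss(1)=-36; L_tt(-3)=18, L_tt(3)=-18.
Local maxima occur where both diagonal entries negative: (1, 3). Count: 1.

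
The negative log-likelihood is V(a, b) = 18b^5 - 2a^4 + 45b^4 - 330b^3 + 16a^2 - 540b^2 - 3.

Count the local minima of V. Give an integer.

2

V separates as a function of a plus a function of b, so ∇V=0 decouples.
∂V/∂a = -8a(a - 2)(a + 2) = 0 at a ∈ {-2, 0, 2}; ∂V/∂b = 90b(b - 3)(b + 1)(b + 4) = 0 at b ∈ {-4, -1, 0, 3}.
The Hessian is diagonal: diag(V_aa, V_bb). Second derivatives: V_aa(-2)=-64, V_aa(0)=32, V_aa(2)=-64; V_bb(-4)=-7560, V_bb(-1)=1080, V_bb(0)=-1080, V_bb(3)=7560.
Local minima occur where both diagonal entries positive: (0, -1), (0, 3). Count: 2.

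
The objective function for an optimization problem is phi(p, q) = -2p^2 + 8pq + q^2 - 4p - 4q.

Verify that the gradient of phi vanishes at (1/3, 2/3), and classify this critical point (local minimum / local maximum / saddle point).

saddle point

∇phi = (-4p + 8q - 4, 8p + 2q - 4); substituting (1/3, 2/3) gives ∇phi = (0, 0), so (1/3, 2/3) is indeed a critical point.
The Hessian of phi is constant: H = [[-4, 8], [8, 2]].
det(H) = (-4)·2 − 8² = -72.
Since det(H) < 0, H is indefinite and the critical point is a saddle point.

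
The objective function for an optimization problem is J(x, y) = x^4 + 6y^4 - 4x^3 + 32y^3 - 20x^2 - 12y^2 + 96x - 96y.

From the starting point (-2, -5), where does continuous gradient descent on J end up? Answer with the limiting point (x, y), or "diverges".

J is separable, so gradient descent decouples: x follows -∂J/∂x, y follows -∂J/∂y.
∂J/∂x = 4(x - 4)(x - 2)(x + 3); at x=-2 this is 96, so x decreases.
∂J/∂y = 24(y - 1)(y + 1)(y + 4); at y=-5 this is -576, so y increases.
x converges to its nearest critical value -3 (a local min of the x-part); y converges to -4. The iterate converges to (-3, -4).

(-3, -4)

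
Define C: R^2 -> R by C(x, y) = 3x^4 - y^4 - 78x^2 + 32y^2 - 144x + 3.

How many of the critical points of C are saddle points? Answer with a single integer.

5

C separates as a function of x plus a function of y, so ∇C=0 decouples.
∂C/∂x = 12(x - 4)(x + 1)(x + 3) = 0 at x ∈ {-3, -1, 4}; ∂C/∂y = -4y(y - 4)(y + 4) = 0 at y ∈ {-4, 0, 4}.
The Hessian is diagonal: diag(C_xx, C_yy). Second derivatives: C_xx(-3)=168, C_xx(-1)=-120, C_xx(4)=420; C_yy(-4)=-128, C_yy(0)=64, C_yy(4)=-128.
Saddle points occur where the two diagonal entries have opposite signs: (-3, -4), (-3, 4), (-1, 0), (4, -4), (4, 4). Count: 5.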